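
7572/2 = 3786 = 3786.00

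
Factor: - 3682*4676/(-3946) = 2^2  *  7^2*167^1*263^1*1973^(- 1 )=8608516/1973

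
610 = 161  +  449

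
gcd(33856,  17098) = 2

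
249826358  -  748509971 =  - 498683613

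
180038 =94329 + 85709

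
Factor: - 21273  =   - 3^1*7^1 * 1013^1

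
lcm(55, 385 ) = 385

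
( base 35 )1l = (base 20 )2G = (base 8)70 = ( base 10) 56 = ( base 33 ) 1N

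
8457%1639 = 262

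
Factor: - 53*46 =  - 2^1*23^1 * 53^1 = - 2438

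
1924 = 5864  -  3940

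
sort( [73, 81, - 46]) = [  -  46,73, 81]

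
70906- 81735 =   -  10829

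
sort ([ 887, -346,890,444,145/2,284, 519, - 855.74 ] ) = [ - 855.74,-346, 145/2,284,444,519,887,890 ] 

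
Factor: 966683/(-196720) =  - 2^( - 4)*5^(-1)*43^1 *2459^(  -  1 )*22481^1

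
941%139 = 107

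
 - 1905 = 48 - 1953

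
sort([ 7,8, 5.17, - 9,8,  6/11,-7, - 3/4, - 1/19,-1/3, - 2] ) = [ - 9,-7, - 2,-3/4, - 1/3,  -  1/19, 6/11 , 5.17, 7, 8,8 ] 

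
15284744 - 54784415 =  - 39499671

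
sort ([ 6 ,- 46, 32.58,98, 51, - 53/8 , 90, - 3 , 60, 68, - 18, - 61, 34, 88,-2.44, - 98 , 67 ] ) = [-98, -61, - 46, - 18, - 53/8,-3 ,-2.44,6,32.58,34, 51,60, 67 , 68,88 , 90,98]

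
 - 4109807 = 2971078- 7080885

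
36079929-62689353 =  - 26609424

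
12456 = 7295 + 5161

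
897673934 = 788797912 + 108876022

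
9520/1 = 9520 = 9520.00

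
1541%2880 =1541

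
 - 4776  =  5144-9920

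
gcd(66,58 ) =2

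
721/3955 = 103/565 = 0.18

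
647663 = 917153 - 269490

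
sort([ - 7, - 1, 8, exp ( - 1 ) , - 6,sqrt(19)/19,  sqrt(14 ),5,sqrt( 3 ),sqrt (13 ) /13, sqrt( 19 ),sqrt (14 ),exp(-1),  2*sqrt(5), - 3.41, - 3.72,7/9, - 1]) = [ - 7, - 6, - 3.72,-3.41, - 1, - 1, sqrt(19)/19, sqrt( 13 ) /13,  exp( - 1 ) , exp( - 1), 7/9,sqrt(3 ),sqrt(14 ), sqrt( 14 ), sqrt(19), 2*sqrt(5 ),  5, 8 ]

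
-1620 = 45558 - 47178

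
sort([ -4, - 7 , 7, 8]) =[  -  7, -4,7,8]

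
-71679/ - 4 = 17919 + 3/4 = 17919.75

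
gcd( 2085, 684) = 3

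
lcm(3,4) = 12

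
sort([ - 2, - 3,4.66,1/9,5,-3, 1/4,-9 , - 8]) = [ - 9, - 8, -3, - 3, - 2 , 1/9, 1/4,4.66, 5 ]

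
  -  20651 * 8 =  - 165208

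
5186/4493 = 1+693/4493 = 1.15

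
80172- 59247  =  20925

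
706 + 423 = 1129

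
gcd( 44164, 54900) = 244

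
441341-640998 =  - 199657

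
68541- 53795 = 14746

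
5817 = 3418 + 2399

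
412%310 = 102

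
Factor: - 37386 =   -  2^1*3^2*31^1 *67^1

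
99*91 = 9009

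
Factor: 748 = 2^2*11^1  *  17^1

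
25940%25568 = 372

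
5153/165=5153/165 = 31.23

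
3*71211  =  213633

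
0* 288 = 0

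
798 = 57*14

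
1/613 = 1/613 = 0.00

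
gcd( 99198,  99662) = 2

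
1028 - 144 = 884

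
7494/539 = 13 + 487/539=13.90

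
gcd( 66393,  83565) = 27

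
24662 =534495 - 509833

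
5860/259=22 + 162/259 = 22.63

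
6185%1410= 545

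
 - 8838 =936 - 9774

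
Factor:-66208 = -2^5*2069^1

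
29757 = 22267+7490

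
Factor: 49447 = 197^1*251^1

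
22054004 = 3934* 5606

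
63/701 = 63/701  =  0.09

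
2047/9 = 227+4/9= 227.44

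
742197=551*1347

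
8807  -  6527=2280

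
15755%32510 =15755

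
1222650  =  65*18810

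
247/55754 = 247/55754  =  0.00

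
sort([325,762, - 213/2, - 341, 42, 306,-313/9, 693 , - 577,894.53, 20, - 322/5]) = [ - 577,-341, - 213/2, - 322/5,-313/9  ,  20,  42 , 306,325, 693, 762,  894.53] 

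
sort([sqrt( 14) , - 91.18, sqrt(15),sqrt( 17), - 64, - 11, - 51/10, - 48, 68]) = [ - 91.18, - 64,-48, - 11,-51/10,  sqrt( 14) , sqrt(15 ), sqrt(17 ),68] 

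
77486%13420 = 10386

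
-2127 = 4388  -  6515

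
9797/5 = 1959 + 2/5= 1959.40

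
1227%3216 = 1227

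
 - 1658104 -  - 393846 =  - 1264258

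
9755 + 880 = 10635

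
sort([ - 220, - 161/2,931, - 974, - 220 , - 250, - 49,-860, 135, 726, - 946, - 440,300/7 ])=[ - 974, - 946, - 860, - 440, - 250,-220,  -  220, - 161/2, - 49,300/7,135,726,931 ]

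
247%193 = 54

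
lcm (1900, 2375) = 9500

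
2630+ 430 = 3060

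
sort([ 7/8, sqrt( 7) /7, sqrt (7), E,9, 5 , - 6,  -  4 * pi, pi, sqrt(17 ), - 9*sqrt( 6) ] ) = [ - 9*sqrt(6), - 4*pi, - 6,sqrt(7 ) /7, 7/8, sqrt( 7 ), E,pi , sqrt(17 ),5,9 ] 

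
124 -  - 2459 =2583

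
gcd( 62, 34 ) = 2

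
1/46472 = 1/46472= 0.00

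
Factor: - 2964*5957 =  - 17656548 =- 2^2 *3^1*7^1*13^1 * 19^1 *23^1*37^1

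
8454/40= 211 + 7/20 = 211.35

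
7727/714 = 10 + 587/714 = 10.82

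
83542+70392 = 153934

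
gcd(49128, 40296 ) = 552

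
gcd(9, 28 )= 1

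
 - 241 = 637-878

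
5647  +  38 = 5685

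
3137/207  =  15 + 32/207 = 15.15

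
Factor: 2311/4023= 3^( - 3 )* 149^( - 1)*2311^1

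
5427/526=10+167/526  =  10.32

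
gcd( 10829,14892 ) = 17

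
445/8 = 55 + 5/8  =  55.62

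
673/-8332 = - 673/8332 = -0.08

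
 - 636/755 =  - 1 + 119/755 =- 0.84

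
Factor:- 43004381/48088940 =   -  2^(-2 )* 5^ ( - 1)* 7^1*1009^( - 1 ) *2383^( - 1 )*6143483^1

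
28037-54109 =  - 26072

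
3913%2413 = 1500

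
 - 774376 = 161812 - 936188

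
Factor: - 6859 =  - 19^3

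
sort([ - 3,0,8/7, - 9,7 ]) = [  -  9, - 3,0,8/7, 7 ] 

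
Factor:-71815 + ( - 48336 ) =  -  53^1* 2267^1 = -120151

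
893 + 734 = 1627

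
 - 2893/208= - 14 + 19/208 = - 13.91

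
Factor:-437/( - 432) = 2^( -4)*3^ (-3)*19^1*23^1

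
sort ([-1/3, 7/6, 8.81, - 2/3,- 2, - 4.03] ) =[ - 4.03, - 2 ,-2/3, - 1/3,7/6, 8.81]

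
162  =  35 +127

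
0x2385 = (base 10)9093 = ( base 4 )2032011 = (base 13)41a6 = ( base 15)2A63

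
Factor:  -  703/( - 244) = 2^(-2)*19^1*37^1*61^( -1) 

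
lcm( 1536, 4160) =99840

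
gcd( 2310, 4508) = 14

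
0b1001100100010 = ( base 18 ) f22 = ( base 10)4898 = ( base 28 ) 66Q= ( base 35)3yx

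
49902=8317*6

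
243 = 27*9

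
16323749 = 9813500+6510249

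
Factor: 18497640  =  2^3*3^1 * 5^1*7^1*19^2*61^1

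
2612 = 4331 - 1719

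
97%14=13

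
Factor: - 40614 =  - 2^1*3^1*7^1*967^1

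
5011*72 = 360792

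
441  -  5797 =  - 5356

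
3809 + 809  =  4618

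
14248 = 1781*8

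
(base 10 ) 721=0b1011010001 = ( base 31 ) N8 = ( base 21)1d7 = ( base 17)287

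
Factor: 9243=3^2*13^1*79^1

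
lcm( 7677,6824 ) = 61416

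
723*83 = 60009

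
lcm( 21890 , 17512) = 87560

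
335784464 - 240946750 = 94837714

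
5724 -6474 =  - 750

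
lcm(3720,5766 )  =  115320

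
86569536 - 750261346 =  - 663691810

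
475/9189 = 475/9189 = 0.05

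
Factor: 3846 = 2^1*3^1*641^1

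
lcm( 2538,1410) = 12690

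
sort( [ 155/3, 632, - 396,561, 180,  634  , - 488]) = [-488, - 396,155/3, 180,561,632, 634]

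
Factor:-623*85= - 5^1*7^1*17^1*89^1=- 52955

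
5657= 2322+3335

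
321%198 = 123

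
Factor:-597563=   -23^1*25981^1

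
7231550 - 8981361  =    -  1749811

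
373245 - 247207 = 126038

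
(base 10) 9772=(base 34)8FE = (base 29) BHS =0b10011000101100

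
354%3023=354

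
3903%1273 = 84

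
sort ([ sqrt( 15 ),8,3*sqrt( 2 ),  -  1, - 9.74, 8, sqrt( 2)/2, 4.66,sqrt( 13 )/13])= [ - 9.74, - 1,sqrt( 13 )/13,sqrt( 2)/2 , sqrt( 15),3*sqrt( 2 ),4.66, 8,8]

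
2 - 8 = -6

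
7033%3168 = 697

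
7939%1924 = 243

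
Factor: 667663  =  449^1*1487^1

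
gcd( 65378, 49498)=2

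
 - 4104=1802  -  5906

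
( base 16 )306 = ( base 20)1ie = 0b1100000110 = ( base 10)774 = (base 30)PO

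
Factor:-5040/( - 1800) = 2^1*5^(-1)*7^1 = 14/5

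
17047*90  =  1534230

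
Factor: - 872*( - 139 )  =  121208= 2^3 *109^1*139^1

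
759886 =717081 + 42805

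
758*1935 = 1466730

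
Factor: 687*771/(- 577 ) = -529677/577 = - 3^2*229^1 * 257^1*577^( - 1 )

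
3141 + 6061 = 9202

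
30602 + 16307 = 46909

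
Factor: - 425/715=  - 5^1*11^ ( - 1) *13^( - 1)*17^1 = - 85/143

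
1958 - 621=1337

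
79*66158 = 5226482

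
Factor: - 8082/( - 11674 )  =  9/13 =3^2*13^( - 1 )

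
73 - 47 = 26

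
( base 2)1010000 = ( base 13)62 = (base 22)3E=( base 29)2m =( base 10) 80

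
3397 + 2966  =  6363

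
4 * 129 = 516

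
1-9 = - 8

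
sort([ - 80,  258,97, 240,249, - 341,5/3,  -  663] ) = [-663,-341,- 80, 5/3,97  ,  240, 249,258 ] 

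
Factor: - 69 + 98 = 29^1 =29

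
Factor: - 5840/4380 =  - 2^2*3^(  -  1) = -4/3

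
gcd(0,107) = 107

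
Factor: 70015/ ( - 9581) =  - 95/13 = - 5^1 *13^ (-1) * 19^1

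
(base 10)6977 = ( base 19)1064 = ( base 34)617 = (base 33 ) 6de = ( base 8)15501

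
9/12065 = 9/12065 = 0.00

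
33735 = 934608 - 900873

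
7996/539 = 14+ 450/539 = 14.83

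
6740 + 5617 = 12357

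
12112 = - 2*(  -  6056)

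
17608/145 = 17608/145 = 121.43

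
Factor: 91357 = 7^1*31^1*421^1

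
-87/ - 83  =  87/83 = 1.05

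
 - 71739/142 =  - 506+113/142 = - 505.20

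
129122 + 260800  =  389922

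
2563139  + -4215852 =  - 1652713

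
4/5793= 4/5793 = 0.00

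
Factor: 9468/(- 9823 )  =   - 2^2*3^2*11^ ( - 1 )*19^(-1)*47^( - 1 )*263^1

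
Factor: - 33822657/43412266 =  - 2^( - 1 )*3^3 * 11^1*47^1 * 2423^1*21706133^( - 1 )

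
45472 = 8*5684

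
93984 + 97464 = 191448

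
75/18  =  4 + 1/6 = 4.17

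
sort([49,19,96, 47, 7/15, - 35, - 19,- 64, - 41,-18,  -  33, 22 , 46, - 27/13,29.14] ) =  [ - 64,-41 , -35, - 33,  -  19 ,-18, - 27/13,  7/15,19,22 , 29.14, 46,  47 , 49,96 ] 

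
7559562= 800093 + 6759469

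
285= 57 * 5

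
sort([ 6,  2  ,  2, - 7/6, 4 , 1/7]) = [-7/6,1/7,2,2,  4,  6]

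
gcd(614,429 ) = 1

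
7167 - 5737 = 1430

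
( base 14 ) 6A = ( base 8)136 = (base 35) 2O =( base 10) 94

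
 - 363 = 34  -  397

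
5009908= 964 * 5197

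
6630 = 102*65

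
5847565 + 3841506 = 9689071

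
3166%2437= 729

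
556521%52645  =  30071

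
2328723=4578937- 2250214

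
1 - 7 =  - 6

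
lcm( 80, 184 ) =1840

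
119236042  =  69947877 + 49288165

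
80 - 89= -9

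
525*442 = 232050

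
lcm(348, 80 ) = 6960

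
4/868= 1/217  =  0.00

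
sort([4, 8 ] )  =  [ 4,8] 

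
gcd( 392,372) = 4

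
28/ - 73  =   - 1+45/73=- 0.38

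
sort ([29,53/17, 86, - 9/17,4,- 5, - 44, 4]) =[-44,-5, - 9/17,53/17,4,4,29,86 ]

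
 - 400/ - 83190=40/8319 = 0.00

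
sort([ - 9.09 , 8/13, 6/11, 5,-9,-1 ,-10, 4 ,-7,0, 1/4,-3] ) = [ - 10, - 9.09, - 9,  -  7, -3 ,-1,0, 1/4,6/11,8/13,4 , 5 ] 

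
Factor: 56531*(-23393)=  -  1322429683 = - 149^1 * 157^1 * 56531^1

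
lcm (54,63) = 378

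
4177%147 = 61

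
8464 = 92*92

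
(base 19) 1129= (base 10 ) 7267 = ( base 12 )4257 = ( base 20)i37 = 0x1c63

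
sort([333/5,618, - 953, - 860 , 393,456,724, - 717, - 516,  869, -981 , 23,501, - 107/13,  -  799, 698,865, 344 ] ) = [ - 981, - 953,-860, - 799, - 717,- 516 ,-107/13, 23, 333/5,344,393,456,501,618,698,724,865,869 ] 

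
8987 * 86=772882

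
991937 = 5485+986452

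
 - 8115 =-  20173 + 12058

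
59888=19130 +40758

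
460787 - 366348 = 94439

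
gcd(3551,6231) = 67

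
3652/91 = 3652/91 = 40.13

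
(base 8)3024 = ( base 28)1rg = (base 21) 3b2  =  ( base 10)1556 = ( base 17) 569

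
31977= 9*3553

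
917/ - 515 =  - 2 + 113/515  =  - 1.78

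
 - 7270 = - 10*727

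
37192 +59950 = 97142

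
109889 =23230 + 86659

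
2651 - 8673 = -6022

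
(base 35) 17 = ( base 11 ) 39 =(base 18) 26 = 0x2a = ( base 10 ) 42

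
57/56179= 57/56179 = 0.00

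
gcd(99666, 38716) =2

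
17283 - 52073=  - 34790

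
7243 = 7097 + 146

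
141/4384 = 141/4384 = 0.03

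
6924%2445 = 2034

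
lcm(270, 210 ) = 1890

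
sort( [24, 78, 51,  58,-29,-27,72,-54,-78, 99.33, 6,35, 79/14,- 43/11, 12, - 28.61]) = [-78, -54, -29,-28.61, - 27,-43/11,  79/14, 6 , 12, 24, 35, 51, 58,72,78, 99.33]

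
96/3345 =32/1115 = 0.03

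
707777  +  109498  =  817275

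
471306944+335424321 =806731265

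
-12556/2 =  - 6278 = - 6278.00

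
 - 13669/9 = -1519 + 2/9 = -1518.78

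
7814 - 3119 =4695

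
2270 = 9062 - 6792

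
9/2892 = 3/964 =0.00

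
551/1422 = 551/1422 = 0.39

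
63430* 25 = 1585750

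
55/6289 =55/6289 = 0.01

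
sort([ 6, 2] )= [2, 6 ]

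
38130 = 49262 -11132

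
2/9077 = 2/9077 = 0.00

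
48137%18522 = 11093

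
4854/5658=809/943 = 0.86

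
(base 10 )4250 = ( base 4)1002122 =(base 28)5BM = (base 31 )4D3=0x109a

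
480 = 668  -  188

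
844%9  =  7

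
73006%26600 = 19806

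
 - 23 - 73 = -96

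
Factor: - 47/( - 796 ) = 2^ ( - 2 )*47^1*199^( - 1) 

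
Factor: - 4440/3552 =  -5/4 = -  2^(  -  2 ) *5^1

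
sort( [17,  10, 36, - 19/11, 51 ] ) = [ - 19/11, 10, 17, 36,51 ]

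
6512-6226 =286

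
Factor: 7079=7079^1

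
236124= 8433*28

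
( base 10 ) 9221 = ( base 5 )243341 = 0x2405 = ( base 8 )22005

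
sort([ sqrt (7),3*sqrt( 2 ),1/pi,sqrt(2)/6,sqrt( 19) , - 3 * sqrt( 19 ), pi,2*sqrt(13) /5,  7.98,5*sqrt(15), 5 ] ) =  [ - 3*sqrt(19 ), sqrt ( 2)/6,1/pi,2 * sqrt ( 13)/5,sqrt(7 ),pi, 3*sqrt(2 ),  sqrt( 19),  5,  7.98,5*sqrt(15 )]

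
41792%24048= 17744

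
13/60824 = 13/60824=   0.00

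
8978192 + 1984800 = 10962992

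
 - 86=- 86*1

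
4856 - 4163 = 693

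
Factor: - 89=-89^1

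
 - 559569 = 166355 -725924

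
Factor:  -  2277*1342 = - 3055734= - 2^1*3^2*11^2* 23^1*61^1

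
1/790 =1/790 = 0.00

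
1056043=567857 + 488186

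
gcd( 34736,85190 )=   2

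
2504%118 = 26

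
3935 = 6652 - 2717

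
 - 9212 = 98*(  -  94)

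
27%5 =2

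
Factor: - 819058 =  - 2^1*409529^1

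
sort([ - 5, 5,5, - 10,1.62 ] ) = [ - 10,-5, 1.62, 5,  5]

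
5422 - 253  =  5169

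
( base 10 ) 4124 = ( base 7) 15011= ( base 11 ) 310A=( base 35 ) 3CT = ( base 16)101C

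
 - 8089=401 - 8490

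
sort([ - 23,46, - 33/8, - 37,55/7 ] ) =[ - 37, - 23 ,-33/8 , 55/7,  46]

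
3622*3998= 14480756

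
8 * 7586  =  60688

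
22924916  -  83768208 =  - 60843292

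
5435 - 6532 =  - 1097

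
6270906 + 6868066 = 13138972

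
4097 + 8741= 12838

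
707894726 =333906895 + 373987831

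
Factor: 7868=2^2 * 7^1*281^1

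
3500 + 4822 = 8322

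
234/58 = 117/29 = 4.03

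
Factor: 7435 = 5^1*1487^1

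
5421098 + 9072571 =14493669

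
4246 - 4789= - 543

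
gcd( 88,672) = 8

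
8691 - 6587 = 2104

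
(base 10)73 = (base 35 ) 23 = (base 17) 45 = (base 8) 111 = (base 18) 41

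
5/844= 5/844 = 0.01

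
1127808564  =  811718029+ 316090535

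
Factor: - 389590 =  - 2^1 * 5^1*38959^1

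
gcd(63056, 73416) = 56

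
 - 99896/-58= 1722 + 10/29 = 1722.34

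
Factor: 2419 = 41^1*59^1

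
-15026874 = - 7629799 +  - 7397075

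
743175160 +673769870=1416945030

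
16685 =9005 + 7680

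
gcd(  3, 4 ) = 1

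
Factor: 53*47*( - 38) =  - 2^1 * 19^1 * 47^1*53^1 = - 94658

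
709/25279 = 709/25279 = 0.03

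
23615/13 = 1816 +7/13 = 1816.54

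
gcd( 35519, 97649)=1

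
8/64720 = 1/8090 = 0.00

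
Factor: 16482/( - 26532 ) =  - 2^( - 1 )*3^ (-1 )*11^(- 1) *41^1 = - 41/66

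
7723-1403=6320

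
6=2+4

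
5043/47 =5043/47 =107.30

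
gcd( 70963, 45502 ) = 1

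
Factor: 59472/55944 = 2^1*3^(-1 )*37^( - 1)*59^1=118/111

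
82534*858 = 70814172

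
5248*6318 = 33156864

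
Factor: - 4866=-2^1*3^1*811^1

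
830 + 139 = 969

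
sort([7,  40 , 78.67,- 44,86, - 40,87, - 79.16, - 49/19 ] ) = [ - 79.16, - 44, - 40, - 49/19, 7,40, 78.67,86, 87 ]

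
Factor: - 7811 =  - 73^1*107^1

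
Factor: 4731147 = 3^2*29^1 * 18127^1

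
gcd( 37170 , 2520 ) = 630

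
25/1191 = 25/1191 = 0.02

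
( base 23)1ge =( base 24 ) 1DN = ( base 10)911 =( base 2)1110001111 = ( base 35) q1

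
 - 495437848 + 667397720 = 171959872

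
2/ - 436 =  - 1 + 217/218 = - 0.00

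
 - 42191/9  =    -  42191/9 = -4687.89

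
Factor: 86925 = 3^1*5^2*19^1*61^1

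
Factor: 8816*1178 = 2^5*19^2*29^1*31^1 = 10385248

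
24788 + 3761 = 28549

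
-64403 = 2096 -66499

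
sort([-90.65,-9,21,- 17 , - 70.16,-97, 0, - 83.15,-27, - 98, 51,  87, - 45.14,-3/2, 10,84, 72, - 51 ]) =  [ - 98  ,-97, - 90.65, - 83.15, - 70.16 ,-51,  -  45.14, - 27, - 17 ,-9,  -  3/2,0,  10,21, 51,72,  84,87]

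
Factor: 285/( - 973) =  - 3^1*5^1*7^( -1)*19^1  *139^( - 1) 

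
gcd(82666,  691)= 1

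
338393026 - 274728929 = 63664097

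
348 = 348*1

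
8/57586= 4/28793 = 0.00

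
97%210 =97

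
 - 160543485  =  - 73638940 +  - 86904545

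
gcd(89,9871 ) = 1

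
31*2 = 62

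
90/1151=90/1151 = 0.08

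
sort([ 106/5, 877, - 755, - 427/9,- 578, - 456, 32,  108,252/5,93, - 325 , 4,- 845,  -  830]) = [ - 845,  -  830,-755, - 578,-456, - 325,-427/9,  4,106/5,32,252/5,93,108, 877]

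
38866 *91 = 3536806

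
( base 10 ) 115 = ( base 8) 163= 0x73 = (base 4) 1303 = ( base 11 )a5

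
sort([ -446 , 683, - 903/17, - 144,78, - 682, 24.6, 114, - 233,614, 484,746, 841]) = [ - 682,  -  446, - 233, - 144 , - 903/17, 24.6, 78, 114,484, 614,683, 746,841]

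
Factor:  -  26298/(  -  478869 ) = 8766/159623 = 2^1*3^2*  487^1*159623^( - 1 ) 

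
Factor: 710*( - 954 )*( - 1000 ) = 677340000 = 2^5*3^2*5^4*53^1*71^1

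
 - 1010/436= - 505/218= - 2.32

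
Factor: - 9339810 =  - 2^1 * 3^1*5^1*433^1*719^1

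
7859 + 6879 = 14738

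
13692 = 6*2282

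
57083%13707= 2255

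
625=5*125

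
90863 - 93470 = - 2607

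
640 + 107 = 747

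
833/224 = 119/32=3.72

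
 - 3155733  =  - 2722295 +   -  433438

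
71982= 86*837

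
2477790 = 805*3078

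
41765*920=38423800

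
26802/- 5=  -5361+3/5 = - 5360.40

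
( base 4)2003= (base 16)83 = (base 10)131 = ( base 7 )245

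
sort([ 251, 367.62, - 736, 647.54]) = [ - 736, 251, 367.62, 647.54]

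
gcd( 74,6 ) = 2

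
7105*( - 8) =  - 56840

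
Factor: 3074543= 43^1*127^1 * 563^1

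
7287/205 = 35 + 112/205 = 35.55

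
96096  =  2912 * 33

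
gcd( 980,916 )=4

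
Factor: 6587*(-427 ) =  - 2812649 = -7^2*61^1*941^1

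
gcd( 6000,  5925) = 75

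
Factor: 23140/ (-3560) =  - 2^(  -  1)*13^1=- 13/2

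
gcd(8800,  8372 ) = 4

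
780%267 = 246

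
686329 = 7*98047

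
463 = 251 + 212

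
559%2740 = 559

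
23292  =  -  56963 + 80255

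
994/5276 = 497/2638 = 0.19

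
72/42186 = 12/7031 =0.00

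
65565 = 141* 465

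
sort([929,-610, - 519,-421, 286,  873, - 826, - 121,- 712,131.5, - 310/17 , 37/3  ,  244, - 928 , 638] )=[ - 928, - 826, - 712, - 610, - 519 , - 421,- 121, - 310/17, 37/3,  131.5, 244,286,  638,  873, 929]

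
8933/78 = 8933/78 = 114.53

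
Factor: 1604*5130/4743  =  2^3*3^1*5^1*17^( - 1 ) * 19^1*31^(-1 )*401^1=914280/527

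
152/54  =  76/27  =  2.81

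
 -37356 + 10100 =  - 27256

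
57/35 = 57/35   =  1.63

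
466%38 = 10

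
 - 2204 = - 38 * 58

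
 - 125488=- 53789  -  71699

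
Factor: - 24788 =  - 2^2 * 6197^1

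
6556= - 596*( - 11) 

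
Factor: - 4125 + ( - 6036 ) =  - 3^2*1129^1 = - 10161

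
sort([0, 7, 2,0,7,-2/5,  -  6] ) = [ - 6 ,-2/5,0, 0,2,7 , 7 ] 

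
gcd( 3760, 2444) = 188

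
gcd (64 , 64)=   64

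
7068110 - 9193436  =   - 2125326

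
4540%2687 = 1853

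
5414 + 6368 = 11782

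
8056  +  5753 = 13809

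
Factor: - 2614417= - 13^1* 83^1*2423^1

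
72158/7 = 72158/7 =10308.29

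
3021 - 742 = 2279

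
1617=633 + 984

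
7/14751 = 7/14751   =  0.00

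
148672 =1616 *92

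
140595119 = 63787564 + 76807555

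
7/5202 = 7/5202=0.00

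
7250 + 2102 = 9352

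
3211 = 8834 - 5623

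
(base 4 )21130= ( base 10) 604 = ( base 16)25C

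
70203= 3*23401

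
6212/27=230 + 2/27= 230.07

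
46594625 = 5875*7931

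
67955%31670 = 4615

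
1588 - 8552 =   -  6964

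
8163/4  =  2040 + 3/4 = 2040.75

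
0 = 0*( - 18956 )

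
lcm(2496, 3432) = 27456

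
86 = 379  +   - 293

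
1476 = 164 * 9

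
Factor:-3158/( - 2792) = 2^( - 2)*349^(-1)*1579^1= 1579/1396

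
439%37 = 32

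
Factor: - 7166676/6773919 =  - 2^2*11^1*43^( - 1)*52511^( - 1)*54293^1 = - 2388892/2257973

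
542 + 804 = 1346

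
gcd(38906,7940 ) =794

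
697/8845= 697/8845 = 0.08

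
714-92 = 622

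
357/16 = 22 + 5/16 = 22.31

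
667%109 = 13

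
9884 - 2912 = 6972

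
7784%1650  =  1184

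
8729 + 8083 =16812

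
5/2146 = 5/2146=0.00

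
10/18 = 5/9 = 0.56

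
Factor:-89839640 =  - 2^3*5^1 * 11^1* 73^1*2797^1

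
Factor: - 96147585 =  - 3^2*5^1 *31^1*157^1 * 439^1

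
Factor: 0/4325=0^1 = 0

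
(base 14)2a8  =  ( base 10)540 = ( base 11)451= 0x21c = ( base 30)I0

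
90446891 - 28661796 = 61785095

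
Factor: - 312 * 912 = -284544 = - 2^7*3^2 * 13^1 *19^1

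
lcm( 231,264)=1848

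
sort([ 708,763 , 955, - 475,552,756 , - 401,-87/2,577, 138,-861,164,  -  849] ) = [- 861, - 849, - 475, - 401, - 87/2,138, 164,552, 577,708,756, 763,955] 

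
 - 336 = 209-545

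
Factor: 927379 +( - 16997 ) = 2^1 * 11^1*41381^1 =910382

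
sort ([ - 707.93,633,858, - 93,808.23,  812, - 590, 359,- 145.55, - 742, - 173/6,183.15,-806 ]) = [-806, - 742 , - 707.93, - 590, - 145.55, - 93, - 173/6, 183.15, 359,633, 808.23,812, 858 ]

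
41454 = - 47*(-882 )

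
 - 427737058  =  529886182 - 957623240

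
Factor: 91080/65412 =110/79=2^1*5^1*11^1 * 79^( - 1 ) 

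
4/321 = 4/321 =0.01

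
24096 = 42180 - 18084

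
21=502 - 481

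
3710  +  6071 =9781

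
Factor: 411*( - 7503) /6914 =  - 2^( - 1)*3^2*41^1*61^1  *  137^1*3457^( - 1 ) = -3083733/6914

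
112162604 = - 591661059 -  - 703823663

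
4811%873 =446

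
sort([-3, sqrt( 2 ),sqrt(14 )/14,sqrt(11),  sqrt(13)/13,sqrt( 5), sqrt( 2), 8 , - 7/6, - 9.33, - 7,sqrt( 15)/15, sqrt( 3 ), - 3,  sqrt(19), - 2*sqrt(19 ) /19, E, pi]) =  [ - 9.33, - 7,  -  3,-3,-7/6 ,-2*sqrt( 19) /19,  sqrt( 15)/15,  sqrt( 14) /14,sqrt ( 13 ) /13,sqrt(2),sqrt(2),sqrt(3),  sqrt( 5), E, pi, sqrt(11), sqrt(19 ),8] 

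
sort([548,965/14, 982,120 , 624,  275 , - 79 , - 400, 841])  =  [-400, - 79, 965/14,  120,275 , 548, 624, 841,  982]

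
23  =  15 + 8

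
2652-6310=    - 3658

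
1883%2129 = 1883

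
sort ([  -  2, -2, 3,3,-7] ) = [ - 7, - 2, - 2,  3,3] 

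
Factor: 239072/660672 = 241/666 = 2^( - 1)*3^( - 2 )*37^(- 1 ) * 241^1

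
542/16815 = 542/16815 = 0.03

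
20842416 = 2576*8091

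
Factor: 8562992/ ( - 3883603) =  - 2^4*23^1*191^(-1)*20333^( - 1)*23269^1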